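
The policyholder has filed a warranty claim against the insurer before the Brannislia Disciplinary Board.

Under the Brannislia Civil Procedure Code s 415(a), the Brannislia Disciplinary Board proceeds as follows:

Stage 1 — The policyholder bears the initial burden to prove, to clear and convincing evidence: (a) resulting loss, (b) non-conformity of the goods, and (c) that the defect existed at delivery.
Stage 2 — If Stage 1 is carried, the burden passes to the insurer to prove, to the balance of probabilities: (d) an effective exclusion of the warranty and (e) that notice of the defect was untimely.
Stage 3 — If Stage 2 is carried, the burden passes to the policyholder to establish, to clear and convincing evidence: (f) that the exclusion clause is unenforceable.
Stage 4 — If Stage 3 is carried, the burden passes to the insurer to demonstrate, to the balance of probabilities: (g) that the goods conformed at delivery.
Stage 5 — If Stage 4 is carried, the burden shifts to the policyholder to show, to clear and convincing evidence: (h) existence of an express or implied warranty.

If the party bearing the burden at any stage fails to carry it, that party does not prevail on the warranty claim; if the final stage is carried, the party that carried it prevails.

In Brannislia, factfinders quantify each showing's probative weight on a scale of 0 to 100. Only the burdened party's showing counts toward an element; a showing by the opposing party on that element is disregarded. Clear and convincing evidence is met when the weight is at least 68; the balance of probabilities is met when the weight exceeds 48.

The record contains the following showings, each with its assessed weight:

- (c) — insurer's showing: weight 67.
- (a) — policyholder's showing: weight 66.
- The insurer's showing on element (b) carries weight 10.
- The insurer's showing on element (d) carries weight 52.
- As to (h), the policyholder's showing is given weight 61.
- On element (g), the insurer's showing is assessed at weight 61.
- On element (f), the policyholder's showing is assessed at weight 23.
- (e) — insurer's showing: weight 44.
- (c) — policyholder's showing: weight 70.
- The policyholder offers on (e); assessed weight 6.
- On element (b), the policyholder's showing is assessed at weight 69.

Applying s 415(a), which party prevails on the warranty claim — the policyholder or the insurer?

At Stage 1 the policyholder must meet clear and convincing evidence (weight is at least 68): on (a) the weight is 66, < 68, so (a) does not meet the standard; on (b) the weight is 69 (the insurer's 10 is given no effect), ≥ 68, so (b) meets the standard; on (c) the weight is 70 (the insurer's 67 is given no effect), which does reach 68, so (c) meets the standard.
  Not every element is met, so the policyholder fails to carry Stage 1.
The analysis ends at Stage 1; the insurer prevails.

insurer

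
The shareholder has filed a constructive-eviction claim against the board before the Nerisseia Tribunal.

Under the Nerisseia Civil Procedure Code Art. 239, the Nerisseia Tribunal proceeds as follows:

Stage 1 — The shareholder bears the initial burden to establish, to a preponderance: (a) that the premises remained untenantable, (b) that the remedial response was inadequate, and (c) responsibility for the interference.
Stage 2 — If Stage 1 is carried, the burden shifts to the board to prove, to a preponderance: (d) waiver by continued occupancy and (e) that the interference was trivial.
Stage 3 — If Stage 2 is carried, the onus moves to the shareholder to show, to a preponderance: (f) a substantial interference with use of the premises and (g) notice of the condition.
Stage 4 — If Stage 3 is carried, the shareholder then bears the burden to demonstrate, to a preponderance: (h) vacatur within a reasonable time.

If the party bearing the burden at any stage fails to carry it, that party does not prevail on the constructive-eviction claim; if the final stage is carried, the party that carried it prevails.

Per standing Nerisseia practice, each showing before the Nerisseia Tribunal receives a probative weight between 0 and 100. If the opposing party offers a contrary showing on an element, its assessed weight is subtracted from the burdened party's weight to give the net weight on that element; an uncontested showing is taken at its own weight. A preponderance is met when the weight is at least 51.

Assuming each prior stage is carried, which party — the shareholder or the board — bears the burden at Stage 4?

shareholder

Stage 4's rule assigns the burden to the shareholder (to a preponderance).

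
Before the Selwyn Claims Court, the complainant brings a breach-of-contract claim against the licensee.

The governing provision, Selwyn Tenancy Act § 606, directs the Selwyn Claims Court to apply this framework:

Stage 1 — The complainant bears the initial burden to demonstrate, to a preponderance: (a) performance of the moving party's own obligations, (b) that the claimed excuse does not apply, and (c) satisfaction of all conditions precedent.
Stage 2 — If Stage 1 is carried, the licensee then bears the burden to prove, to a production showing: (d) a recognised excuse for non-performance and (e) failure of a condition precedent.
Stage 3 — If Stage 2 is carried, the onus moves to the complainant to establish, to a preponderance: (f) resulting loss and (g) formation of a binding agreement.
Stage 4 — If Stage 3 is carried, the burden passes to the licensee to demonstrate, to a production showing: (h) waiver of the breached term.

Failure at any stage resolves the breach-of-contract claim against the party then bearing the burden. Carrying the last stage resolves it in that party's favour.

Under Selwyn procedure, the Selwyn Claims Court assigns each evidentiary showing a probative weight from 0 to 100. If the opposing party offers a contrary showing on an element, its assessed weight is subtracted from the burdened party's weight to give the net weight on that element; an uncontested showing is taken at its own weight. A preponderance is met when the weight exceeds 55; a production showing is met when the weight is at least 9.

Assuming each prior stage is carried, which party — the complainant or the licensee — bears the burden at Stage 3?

Stage 3's rule assigns the burden to the complainant (to a preponderance).

complainant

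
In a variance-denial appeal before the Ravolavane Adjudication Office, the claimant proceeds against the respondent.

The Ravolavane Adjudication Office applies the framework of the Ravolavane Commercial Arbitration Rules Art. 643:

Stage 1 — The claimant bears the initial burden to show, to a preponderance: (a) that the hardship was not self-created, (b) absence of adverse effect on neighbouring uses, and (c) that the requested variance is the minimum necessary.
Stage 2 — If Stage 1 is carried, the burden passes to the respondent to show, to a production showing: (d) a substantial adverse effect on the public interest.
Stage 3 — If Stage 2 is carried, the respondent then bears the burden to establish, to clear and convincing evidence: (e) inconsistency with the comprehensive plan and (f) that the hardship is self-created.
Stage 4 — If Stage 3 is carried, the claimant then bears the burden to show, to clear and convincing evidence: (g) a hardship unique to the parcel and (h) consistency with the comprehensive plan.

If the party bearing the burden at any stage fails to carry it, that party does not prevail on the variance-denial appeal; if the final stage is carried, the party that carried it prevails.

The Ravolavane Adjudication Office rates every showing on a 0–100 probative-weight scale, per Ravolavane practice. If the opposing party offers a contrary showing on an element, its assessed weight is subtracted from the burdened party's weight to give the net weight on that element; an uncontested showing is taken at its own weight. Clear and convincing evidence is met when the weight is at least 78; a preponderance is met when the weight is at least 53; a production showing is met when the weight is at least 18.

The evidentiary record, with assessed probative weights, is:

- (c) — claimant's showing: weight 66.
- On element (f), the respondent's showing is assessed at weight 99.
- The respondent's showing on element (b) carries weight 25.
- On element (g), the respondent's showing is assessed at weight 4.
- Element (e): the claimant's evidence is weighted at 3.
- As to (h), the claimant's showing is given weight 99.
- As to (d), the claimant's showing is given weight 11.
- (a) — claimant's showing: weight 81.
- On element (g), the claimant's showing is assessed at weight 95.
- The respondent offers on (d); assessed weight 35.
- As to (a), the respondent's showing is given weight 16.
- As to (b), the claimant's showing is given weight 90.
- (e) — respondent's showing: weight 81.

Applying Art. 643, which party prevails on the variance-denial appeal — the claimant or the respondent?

claimant

Stage 1 (claimant, a preponderance, weight is at least 53): (a) net 81−16=65 ≥ 53 — meets; (b) net 90−25=65 ≥ 53 — meets; (c) 66 ≥ 53 — meets.
  Stage 1 is satisfied; the onus moves to the respondent.
Stage 2 (respondent, a production showing, weight is at least 18): (d) net 35−11=24 ≥ 18 — meets.
  Stage 2 carried; the burden remains with the respondent.
Stage 3 (respondent, clear and convincing evidence, weight is at least 78): (e) net 81−3=78 ≥ 78 — meets; (f) 99 ≥ 78 — meets.
  Stage 3 carried; the burden shifts to the claimant.
Stage 4 (claimant, clear and convincing evidence, weight is at least 78): (g) net 95−4=91 ≥ 78 — meets; (h) 99 ≥ 78 — meets.
  The claimant carries the last stage.
All stages carried — the claimant prevails.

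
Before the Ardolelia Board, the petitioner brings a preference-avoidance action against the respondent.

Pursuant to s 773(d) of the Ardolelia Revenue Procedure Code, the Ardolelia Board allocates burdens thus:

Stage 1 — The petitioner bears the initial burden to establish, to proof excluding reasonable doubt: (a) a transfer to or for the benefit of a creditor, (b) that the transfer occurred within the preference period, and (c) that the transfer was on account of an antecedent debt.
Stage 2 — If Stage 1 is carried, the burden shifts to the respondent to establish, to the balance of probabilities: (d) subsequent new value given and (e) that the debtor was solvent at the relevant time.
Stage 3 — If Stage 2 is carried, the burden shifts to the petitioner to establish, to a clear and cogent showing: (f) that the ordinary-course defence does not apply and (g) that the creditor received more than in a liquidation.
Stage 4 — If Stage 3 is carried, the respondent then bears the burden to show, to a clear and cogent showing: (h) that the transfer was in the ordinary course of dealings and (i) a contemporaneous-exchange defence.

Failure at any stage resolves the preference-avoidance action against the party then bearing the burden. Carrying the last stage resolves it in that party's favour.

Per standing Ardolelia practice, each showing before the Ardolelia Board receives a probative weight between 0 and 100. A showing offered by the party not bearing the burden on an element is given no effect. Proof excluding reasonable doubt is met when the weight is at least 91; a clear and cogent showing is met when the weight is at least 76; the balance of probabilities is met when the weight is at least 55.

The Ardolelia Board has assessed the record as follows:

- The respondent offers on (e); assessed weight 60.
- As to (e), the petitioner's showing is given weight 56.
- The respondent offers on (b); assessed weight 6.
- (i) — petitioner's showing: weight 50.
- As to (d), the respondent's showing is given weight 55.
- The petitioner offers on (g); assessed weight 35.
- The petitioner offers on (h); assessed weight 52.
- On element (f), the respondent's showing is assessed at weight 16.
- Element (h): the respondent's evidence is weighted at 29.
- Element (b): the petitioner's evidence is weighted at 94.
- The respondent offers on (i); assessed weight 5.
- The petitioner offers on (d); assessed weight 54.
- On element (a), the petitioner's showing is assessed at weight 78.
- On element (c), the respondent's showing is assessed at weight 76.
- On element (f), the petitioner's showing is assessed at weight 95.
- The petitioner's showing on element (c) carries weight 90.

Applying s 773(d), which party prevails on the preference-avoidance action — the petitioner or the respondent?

At Stage 1 the petitioner must meet proof excluding reasonable doubt (weight is at least 91): on (a) the weight is 78, which does not reach 91, so (a) does not meet the standard; on (b) the weight is 94 (the respondent's 6 is given no effect), which does reach 91, so (b) meets the standard; on (c) the weight is 90 (the respondent's 76 is given no effect), < 91, so (c) does not meet the standard.
  Not every element is met, so the petitioner fails to carry Stage 1.
The analysis ends at Stage 1; the respondent prevails.

respondent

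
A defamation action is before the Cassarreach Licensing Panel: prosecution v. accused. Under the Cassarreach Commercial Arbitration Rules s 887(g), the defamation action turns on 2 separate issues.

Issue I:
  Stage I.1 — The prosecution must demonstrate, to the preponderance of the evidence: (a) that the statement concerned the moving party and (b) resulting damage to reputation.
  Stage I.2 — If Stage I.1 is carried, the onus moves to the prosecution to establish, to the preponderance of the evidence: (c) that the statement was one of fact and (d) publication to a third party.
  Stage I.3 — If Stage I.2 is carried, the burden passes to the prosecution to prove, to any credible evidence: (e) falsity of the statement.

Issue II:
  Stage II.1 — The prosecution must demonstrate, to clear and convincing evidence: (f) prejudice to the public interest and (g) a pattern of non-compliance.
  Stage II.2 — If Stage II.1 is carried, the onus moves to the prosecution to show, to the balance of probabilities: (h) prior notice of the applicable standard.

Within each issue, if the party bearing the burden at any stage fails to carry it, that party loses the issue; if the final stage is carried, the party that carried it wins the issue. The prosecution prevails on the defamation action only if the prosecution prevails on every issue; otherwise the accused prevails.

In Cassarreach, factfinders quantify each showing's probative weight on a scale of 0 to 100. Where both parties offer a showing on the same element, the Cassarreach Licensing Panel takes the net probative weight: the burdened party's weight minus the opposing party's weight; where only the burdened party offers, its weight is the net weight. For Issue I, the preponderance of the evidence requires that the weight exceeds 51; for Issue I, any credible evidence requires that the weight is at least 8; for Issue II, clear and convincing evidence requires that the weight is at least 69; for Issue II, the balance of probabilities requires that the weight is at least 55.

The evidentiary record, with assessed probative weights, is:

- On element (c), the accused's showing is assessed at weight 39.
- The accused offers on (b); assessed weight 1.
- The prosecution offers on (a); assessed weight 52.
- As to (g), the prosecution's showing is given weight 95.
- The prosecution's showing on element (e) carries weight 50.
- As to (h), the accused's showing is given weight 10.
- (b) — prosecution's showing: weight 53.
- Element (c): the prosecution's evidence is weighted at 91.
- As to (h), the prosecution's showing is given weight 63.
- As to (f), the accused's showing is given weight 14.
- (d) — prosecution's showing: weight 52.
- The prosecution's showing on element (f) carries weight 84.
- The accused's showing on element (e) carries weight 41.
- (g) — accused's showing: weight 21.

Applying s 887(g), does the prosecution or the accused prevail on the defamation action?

— Issue I —
Stage I.1 — burden on prosecution; standard: the preponderance of the evidence (weight exceeds 51).
    (a): 52 > 51 [met]
    (b): 53 − 1 = 52 > 51 [met]
  Stage I.1 is satisfied; the prosecution continues to bear the burden.
Stage I.2 — burden on prosecution; standard: the preponderance of the evidence (weight exceeds 51).
    (c): 91 − 39 = 52 > 51 [met]
    (d): 52 > 51 [met]
  Stage I.2 carried; the burden remains with the prosecution.
Stage I.3 — burden on prosecution; standard: any credible evidence (weight is at least 8).
    (e): 50 − 41 = 9 ≥ 8 [met]
  The prosecution carries the last stage.
With every stage satisfied, the prosecution prevails on this issue.
— Issue II —
At Stage II.1 the prosecution must meet clear and convincing evidence (weight is at least 69): on (f) the weight is 84 less the opposing 14 gives net 70, which does reach 69, so (f) meets the standard; on (g) the weight is 95 less the opposing 21 gives net 74, which does reach 69, so (g) meets the standard.
  Stage II.1 is satisfied; the prosecution continues to bear the burden.
At Stage II.2 the prosecution must meet the balance of probabilities (weight is at least 55): on (h) the weight is 63 less the opposing 10 gives net 53, which does not reach 55, so (h) does not meet the standard.
  Not every element is met, so the prosecution fails to carry Stage II.2.
So the accused prevails on this issue.
Per-issue: Issue I → prosecution; Issue II → accused. The prosecution must prevail on every issue; overall, the accused prevails.

accused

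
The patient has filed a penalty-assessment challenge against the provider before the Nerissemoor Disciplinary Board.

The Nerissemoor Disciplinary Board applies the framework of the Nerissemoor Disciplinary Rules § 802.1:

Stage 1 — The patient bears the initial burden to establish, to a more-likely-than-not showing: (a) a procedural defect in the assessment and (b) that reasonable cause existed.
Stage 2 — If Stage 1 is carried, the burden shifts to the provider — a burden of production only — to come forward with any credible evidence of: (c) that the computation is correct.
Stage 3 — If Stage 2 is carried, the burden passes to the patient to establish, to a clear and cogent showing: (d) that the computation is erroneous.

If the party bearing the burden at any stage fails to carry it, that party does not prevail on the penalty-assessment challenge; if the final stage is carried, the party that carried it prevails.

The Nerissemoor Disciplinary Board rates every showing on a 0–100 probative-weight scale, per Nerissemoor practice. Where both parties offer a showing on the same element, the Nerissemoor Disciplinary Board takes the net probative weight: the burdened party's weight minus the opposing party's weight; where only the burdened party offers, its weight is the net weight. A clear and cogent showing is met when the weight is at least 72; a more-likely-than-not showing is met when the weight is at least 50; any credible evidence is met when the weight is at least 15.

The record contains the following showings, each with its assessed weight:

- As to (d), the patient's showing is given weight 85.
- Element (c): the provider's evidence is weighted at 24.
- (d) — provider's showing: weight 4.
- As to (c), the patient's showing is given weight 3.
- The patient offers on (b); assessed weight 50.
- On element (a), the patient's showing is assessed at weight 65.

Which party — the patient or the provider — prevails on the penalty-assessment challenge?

patient

Stage 1 — burden on patient; standard: a more-likely-than-not showing (weight is at least 50).
    (a): 65 ≥ 50 [met]
    (b): 50 ≥ 50 [met]
  The patient carries Stage 1; the provider now bears the burden.
Stage 2 — burden on provider; standard: any credible evidence (weight is at least 15).
    (c): 24 − 3 = 21 ≥ 15 [met]
  All elements met. The burden passes to the patient.
Stage 3 — burden on patient; standard: a clear and cogent showing (weight is at least 72).
    (d): 85 − 4 = 81 ≥ 72 [met]
  The patient carries the last stage.
With every stage satisfied, the patient prevails.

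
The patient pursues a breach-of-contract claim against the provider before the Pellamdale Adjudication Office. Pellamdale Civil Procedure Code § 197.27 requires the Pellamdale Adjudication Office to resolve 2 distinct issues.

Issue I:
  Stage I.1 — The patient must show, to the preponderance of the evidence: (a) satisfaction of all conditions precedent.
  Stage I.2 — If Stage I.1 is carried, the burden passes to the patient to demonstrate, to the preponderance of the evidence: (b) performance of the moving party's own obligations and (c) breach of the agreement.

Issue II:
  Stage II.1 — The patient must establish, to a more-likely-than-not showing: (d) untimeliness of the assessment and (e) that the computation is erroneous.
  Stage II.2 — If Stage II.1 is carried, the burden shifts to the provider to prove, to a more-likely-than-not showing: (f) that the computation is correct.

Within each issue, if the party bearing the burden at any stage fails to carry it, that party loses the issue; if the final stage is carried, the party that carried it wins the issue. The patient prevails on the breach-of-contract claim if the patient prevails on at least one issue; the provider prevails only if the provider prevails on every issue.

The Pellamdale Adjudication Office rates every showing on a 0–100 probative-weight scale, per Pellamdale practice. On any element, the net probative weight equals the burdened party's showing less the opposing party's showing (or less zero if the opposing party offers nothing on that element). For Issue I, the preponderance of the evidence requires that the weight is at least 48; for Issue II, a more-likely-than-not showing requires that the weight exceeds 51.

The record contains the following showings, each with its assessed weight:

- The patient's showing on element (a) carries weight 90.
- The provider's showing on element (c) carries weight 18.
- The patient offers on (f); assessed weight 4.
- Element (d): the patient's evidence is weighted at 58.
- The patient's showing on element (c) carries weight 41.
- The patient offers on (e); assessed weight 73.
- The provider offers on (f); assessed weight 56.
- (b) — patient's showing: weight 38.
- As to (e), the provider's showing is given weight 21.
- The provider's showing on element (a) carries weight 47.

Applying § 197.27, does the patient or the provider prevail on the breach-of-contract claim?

provider

— Issue I —
Stage I.1 — burden on patient; standard: the preponderance of the evidence (weight is at least 48).
    (a): 90 − 47 = 43 < 48 [not met]
  Stage I.1 not carried; the patient fails its burden.
The provider prevails on this issue.
— Issue II —
Stage II.1 (patient, a more-likely-than-not showing, weight exceeds 51): (d) 58 > 51 — meets; (e) net 73−21=52 > 51 — meets.
  Stage II.1 carried; the burden shifts to the provider.
Stage II.2 (provider, a more-likely-than-not showing, weight exceeds 51): (f) net 56−4=52 > 51 — meets.
  Stage II.2 carried; the final stage is satisfied.
Every stage carried; the provider prevails on this issue.
Per-issue: Issue I → provider; Issue II → provider. The patient must prevail on at least one issue; overall, the provider prevails.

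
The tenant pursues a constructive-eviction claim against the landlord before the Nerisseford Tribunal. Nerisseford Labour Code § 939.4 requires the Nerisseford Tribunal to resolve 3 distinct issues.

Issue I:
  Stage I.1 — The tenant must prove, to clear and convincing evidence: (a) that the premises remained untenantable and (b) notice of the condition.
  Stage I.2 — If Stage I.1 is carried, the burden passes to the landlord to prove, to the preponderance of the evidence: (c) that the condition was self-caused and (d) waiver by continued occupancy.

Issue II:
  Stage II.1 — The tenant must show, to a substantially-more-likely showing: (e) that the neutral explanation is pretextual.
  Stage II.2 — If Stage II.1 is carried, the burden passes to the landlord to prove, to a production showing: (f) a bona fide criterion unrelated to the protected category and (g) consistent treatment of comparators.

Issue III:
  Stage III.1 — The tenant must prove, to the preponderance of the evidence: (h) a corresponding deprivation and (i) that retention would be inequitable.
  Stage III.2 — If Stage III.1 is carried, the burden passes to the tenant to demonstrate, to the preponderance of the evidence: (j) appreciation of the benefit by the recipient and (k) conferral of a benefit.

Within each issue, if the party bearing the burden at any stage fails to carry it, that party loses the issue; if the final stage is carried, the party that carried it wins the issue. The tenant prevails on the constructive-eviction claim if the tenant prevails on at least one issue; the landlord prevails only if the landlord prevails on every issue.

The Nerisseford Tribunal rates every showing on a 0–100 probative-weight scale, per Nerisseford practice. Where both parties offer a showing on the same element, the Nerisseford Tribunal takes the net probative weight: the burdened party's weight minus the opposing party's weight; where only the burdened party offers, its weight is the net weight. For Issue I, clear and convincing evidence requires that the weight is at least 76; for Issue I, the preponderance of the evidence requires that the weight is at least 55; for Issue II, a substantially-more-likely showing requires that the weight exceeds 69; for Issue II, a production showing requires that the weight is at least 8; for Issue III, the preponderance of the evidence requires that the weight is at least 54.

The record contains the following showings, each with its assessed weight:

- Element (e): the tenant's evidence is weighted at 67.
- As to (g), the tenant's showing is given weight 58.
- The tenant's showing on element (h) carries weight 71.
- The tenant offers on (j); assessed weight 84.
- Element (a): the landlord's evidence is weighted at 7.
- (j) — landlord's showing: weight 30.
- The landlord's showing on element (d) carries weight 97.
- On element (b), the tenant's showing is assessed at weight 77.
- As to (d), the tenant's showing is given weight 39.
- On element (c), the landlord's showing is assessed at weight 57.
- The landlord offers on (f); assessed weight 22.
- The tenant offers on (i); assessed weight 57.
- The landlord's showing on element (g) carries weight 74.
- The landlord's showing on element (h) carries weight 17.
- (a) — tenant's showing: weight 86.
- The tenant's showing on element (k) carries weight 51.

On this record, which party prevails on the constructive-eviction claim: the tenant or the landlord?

landlord

— Issue I —
Stage I.1 — burden on tenant; standard: clear and convincing evidence (weight is at least 76).
    (a): 86 − 7 = 79 ≥ 76 [met]
    (b): 77 ≥ 76 [met]
  Stage I.1 is satisfied; the onus moves to the landlord.
Stage I.2 — burden on landlord; standard: the preponderance of the evidence (weight is at least 55).
    (c): 57 ≥ 55 [met]
    (d): 97 − 39 = 58 ≥ 55 [met]
  Stage I.2 carried; the final stage is satisfied.
Every stage carried; the landlord prevails on this issue.
— Issue II —
Stage II.1 — burden on tenant; standard: a substantially-more-likely showing (weight exceeds 69).
    (e): 67 ≤ 69 [not met]
  The tenant does not carry Stage II.1.
So the landlord prevails on this issue.
— Issue III —
Stage III.1 (tenant, the preponderance of the evidence, weight is at least 54): (h) net 71−17=54 ≥ 54 — meets; (i) 57 ≥ 54 — meets.
  Stage III.1 is satisfied; the tenant continues to bear the burden.
Stage III.2 (tenant, the preponderance of the evidence, weight is at least 54): (j) net 84−30=54 ≥ 54 — meets; (k) 51 < 54 — fails.
  Not every element is met, so the tenant fails to carry Stage III.2.
The landlord prevails on this issue.
Per-issue: Issue I → landlord; Issue II → landlord; Issue III → landlord. The tenant must prevail on at least one issue; overall, the landlord prevails.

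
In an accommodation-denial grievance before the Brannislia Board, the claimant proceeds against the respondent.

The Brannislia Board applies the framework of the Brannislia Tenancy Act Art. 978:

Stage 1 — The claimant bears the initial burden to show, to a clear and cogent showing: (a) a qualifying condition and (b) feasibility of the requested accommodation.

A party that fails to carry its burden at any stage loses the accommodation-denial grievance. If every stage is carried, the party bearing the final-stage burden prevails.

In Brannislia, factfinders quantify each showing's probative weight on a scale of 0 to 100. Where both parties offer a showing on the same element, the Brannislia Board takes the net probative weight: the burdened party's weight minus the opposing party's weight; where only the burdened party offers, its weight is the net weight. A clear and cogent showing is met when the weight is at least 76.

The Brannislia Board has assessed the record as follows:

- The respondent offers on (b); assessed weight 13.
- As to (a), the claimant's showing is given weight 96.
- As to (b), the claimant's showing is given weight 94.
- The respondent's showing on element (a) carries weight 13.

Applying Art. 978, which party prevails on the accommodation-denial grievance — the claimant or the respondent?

claimant

Stage 1 (claimant, a clear and cogent showing, weight is at least 76): (a) net 96−13=83 ≥ 76 — meets; (b) net 94−13=81 ≥ 76 — meets.
  The claimant carries the last stage.
All stages carried — the claimant prevails.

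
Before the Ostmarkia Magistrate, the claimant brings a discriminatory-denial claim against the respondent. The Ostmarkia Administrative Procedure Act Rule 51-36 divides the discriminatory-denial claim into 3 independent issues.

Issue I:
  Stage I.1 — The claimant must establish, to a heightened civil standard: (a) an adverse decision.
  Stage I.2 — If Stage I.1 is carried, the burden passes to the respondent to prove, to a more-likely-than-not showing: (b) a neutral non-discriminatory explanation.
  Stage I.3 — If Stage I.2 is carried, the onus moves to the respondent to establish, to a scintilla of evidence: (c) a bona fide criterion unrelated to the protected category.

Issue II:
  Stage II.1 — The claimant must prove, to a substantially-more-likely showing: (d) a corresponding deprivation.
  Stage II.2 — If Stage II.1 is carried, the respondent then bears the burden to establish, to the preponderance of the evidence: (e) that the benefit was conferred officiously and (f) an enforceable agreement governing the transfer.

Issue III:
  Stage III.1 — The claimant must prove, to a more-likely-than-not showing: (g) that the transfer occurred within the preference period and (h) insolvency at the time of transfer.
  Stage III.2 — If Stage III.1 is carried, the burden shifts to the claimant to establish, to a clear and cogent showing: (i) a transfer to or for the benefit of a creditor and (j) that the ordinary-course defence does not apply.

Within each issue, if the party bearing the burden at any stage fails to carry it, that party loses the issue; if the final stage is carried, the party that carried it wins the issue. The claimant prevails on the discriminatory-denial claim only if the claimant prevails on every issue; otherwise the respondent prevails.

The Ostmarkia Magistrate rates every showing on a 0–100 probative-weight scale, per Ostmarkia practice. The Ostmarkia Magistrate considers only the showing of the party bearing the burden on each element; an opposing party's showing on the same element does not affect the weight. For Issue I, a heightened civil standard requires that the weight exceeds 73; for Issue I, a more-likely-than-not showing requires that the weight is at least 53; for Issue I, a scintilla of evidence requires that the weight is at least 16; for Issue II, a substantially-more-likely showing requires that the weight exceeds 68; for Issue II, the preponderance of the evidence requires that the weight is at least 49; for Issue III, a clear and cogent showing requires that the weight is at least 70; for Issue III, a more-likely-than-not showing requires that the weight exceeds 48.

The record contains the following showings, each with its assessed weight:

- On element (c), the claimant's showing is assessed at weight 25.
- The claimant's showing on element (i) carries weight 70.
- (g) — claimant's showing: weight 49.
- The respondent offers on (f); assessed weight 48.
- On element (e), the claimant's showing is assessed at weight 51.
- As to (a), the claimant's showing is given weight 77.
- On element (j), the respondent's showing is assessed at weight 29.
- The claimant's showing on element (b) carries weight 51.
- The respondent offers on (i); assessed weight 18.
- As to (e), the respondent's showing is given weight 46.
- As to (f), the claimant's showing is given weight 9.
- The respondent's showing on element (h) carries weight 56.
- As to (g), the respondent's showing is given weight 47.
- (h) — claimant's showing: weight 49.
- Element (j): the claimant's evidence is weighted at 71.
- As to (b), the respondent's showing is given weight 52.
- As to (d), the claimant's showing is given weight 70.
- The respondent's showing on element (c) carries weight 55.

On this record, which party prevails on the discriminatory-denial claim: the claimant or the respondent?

claimant

— Issue I —
Stage I.1 — burden on claimant; standard: a heightened civil standard (weight exceeds 73).
    (a): 77 > 73 [met]
  Stage I.1 is satisfied; the onus moves to the respondent.
Stage I.2 — burden on respondent; standard: a more-likely-than-not showing (weight is at least 53).
    (b): 52 (claimant's 51 disregarded) < 53 [not met]
  Not every element is met, so the respondent fails to carry Stage I.2.
So the claimant prevails on this issue.
— Issue II —
At Stage II.1 the claimant must meet a substantially-more-likely showing (weight exceeds 68): on (d) the weight is 70, > 68, so (d) meets the standard.
  Stage II.1 carried; the burden shifts to the respondent.
At Stage II.2 the respondent must meet the preponderance of the evidence (weight is at least 49): on (e) the weight is 46 (the claimant's 51 is given no effect), < 49, so (e) does not meet the standard; on (f) the weight is 48 (the claimant's 9 is given no effect), < 49, so (f) does not meet the standard.
  Stage II.2 not carried; the respondent fails its burden.
The analysis ends at Stage II.2; the claimant prevails on this issue.
— Issue III —
At Stage III.1 the claimant must meet a more-likely-than-not showing (weight exceeds 48): on (g) the weight is 49 (the respondent's 47 is given no effect), which does exceed 48, so (g) meets the standard; on (h) the weight is 49 (the respondent's 56 is given no effect), > 48, so (h) meets the standard.
  Stage III.1 is satisfied; the claimant continues to bear the burden.
At Stage III.2 the claimant must meet a clear and cogent showing (weight is at least 70): on (i) the weight is 70 (the respondent's 18 is given no effect), ≥ 70, so (i) meets the standard; on (j) the weight is 71 (the respondent's 29 is given no effect), which does reach 70, so (j) meets the standard.
  Stage III.2 carried; the final stage is satisfied.
With every stage satisfied, the claimant prevails on this issue.
Per-issue: Issue I → claimant; Issue II → claimant; Issue III → claimant. The claimant must prevail on every issue; overall, the claimant prevails.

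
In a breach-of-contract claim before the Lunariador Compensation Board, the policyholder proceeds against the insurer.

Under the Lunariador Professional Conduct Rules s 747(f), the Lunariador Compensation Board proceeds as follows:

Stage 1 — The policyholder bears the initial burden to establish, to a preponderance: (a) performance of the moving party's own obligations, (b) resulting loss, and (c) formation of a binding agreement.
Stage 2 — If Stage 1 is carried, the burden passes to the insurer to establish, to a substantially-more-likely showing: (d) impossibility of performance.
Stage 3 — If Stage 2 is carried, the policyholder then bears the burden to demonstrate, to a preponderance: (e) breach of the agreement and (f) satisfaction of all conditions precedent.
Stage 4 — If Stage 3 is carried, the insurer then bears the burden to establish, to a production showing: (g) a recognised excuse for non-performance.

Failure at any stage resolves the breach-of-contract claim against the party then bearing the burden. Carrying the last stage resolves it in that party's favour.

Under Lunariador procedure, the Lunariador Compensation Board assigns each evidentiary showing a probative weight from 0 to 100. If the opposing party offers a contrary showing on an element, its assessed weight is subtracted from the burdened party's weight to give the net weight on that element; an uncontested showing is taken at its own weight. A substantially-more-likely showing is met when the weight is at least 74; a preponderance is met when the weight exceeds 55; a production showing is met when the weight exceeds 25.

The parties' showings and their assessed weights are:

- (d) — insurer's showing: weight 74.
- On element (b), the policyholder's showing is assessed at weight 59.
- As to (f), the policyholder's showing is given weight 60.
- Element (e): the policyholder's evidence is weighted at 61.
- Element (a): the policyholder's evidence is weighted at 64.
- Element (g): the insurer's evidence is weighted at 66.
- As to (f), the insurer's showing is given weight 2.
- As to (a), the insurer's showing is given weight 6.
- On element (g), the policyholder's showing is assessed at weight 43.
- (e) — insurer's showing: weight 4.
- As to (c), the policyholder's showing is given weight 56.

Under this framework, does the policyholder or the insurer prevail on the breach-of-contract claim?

policyholder

Stage 1 (policyholder, a preponderance, weight exceeds 55): (a) net 64−6=58 > 55 — meets; (b) 59 > 55 — meets; (c) 56 > 55 — meets.
  Stage 1 is satisfied; the onus moves to the insurer.
Stage 2 (insurer, a substantially-more-likely showing, weight is at least 74): (d) 74 ≥ 74 — meets.
  All elements met. The burden passes to the policyholder.
Stage 3 (policyholder, a preponderance, weight exceeds 55): (e) net 61−4=57 > 55 — meets; (f) net 60−2=58 > 55 — meets.
  Stage 3 is satisfied; the onus moves to the insurer.
Stage 4 (insurer, a production showing, weight exceeds 25): (g) net 66−43=23 ≤ 25 — fails.
  The insurer does not carry Stage 4.
The policyholder prevails.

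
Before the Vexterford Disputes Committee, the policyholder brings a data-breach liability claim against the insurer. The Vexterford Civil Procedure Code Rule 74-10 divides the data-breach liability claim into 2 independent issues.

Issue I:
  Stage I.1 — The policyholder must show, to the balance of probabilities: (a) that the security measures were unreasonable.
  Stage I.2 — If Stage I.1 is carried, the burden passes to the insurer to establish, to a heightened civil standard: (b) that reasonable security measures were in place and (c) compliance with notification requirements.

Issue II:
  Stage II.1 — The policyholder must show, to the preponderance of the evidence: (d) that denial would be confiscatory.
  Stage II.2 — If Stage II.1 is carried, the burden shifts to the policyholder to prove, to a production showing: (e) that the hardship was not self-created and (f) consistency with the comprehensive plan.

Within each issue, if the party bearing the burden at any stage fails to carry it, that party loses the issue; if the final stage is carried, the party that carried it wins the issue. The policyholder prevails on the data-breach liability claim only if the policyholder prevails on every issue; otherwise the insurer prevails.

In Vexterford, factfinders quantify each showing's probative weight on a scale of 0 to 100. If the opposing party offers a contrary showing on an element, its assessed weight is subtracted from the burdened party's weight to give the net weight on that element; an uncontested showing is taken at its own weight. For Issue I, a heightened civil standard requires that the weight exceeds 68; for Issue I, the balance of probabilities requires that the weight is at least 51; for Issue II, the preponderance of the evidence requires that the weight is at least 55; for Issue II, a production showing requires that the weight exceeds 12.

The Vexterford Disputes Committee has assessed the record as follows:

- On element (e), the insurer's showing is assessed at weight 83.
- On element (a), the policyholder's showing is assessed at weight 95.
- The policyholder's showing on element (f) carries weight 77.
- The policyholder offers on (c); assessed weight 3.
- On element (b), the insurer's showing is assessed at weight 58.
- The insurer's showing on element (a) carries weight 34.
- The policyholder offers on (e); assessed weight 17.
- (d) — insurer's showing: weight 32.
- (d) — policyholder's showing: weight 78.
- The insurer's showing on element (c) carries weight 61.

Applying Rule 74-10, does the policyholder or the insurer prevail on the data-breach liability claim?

insurer

— Issue I —
Stage I.1 — burden on policyholder; standard: the balance of probabilities (weight is at least 51).
    (a): 95 − 34 = 61 ≥ 51 [met]
  All elements met. The burden passes to the insurer.
Stage I.2 — burden on insurer; standard: a heightened civil standard (weight exceeds 68).
    (b): 58 ≤ 68 [not met]
    (c): 61 − 3 = 58 ≤ 68 [not met]
  Stage I.2 not carried; the insurer fails its burden.
So the policyholder prevails on this issue.
— Issue II —
Stage II.1 — burden on policyholder; standard: the preponderance of the evidence (weight is at least 55).
    (d): 78 − 32 = 46 < 55 [not met]
  Stage II.1 not carried; the policyholder fails its burden.
The analysis ends at Stage II.1; the insurer prevails on this issue.
Per-issue: Issue I → policyholder; Issue II → insurer. The policyholder must prevail on every issue; overall, the insurer prevails.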